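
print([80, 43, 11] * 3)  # [80, 43, 11, 80, 43, 11, 80, 43, 11]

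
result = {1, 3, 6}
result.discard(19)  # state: {1, 3, 6}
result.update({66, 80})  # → {1, 3, 6, 66, 80}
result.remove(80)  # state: {1, 3, 6, 66}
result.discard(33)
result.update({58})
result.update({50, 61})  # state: {1, 3, 6, 50, 58, 61, 66}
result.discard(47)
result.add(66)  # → {1, 3, 6, 50, 58, 61, 66}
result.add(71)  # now {1, 3, 6, 50, 58, 61, 66, 71}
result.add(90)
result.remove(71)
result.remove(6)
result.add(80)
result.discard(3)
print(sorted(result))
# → [1, 50, 58, 61, 66, 80, 90]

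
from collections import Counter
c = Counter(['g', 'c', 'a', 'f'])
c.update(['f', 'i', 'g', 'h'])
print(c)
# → Counter({'g': 2, 'f': 2, 'c': 1, 'a': 1, 'i': 1, 'h': 1})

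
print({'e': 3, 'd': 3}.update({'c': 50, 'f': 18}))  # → None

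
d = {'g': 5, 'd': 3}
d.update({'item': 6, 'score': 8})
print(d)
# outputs {'g': 5, 'd': 3, 'item': 6, 'score': 8}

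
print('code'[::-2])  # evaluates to eo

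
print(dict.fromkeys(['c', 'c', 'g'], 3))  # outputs {'c': 3, 'g': 3}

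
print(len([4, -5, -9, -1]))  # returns 4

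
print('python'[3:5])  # ho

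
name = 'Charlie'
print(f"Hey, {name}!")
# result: Hey, Charlie!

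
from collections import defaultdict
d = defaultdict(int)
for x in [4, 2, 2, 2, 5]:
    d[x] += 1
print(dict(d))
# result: {4: 1, 2: 3, 5: 1}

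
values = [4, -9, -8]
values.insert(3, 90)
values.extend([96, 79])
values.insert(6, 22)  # [4, -9, -8, 90, 96, 79, 22]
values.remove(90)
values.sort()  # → [-9, -8, 4, 22, 79, 96]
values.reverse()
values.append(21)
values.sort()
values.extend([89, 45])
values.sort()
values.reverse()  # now [96, 89, 79, 45, 22, 21, 4, -8, -9]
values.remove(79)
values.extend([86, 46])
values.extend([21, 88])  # [96, 89, 45, 22, 21, 4, -8, -9, 86, 46, 21, 88]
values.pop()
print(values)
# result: [96, 89, 45, 22, 21, 4, -8, -9, 86, 46, 21]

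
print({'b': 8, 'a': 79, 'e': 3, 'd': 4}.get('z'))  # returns None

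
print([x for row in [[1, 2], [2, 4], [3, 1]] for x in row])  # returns [1, 2, 2, 4, 3, 1]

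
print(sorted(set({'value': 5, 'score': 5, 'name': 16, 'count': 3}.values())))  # [3, 5, 16]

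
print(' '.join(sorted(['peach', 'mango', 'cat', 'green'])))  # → cat green mango peach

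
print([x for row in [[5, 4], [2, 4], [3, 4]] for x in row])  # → [5, 4, 2, 4, 3, 4]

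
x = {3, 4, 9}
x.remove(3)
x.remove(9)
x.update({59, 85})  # {4, 59, 85}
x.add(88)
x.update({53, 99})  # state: {4, 53, 59, 85, 88, 99}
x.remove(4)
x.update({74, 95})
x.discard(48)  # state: {53, 59, 74, 85, 88, 95, 99}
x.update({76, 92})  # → {53, 59, 74, 76, 85, 88, 92, 95, 99}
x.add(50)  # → {50, 53, 59, 74, 76, 85, 88, 92, 95, 99}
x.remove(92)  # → {50, 53, 59, 74, 76, 85, 88, 95, 99}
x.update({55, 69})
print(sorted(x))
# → [50, 53, 55, 59, 69, 74, 76, 85, 88, 95, 99]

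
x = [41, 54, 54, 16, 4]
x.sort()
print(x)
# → [4, 16, 41, 54, 54]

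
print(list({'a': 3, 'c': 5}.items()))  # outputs [('a', 3), ('c', 5)]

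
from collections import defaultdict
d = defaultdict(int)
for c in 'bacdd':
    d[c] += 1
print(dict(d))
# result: {'b': 1, 'a': 1, 'c': 1, 'd': 2}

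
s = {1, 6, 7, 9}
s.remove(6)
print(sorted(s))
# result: [1, 7, 9]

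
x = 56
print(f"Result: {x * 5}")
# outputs Result: 280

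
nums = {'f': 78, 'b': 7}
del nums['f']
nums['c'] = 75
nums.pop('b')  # 7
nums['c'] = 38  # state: {'c': 38}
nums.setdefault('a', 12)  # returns 12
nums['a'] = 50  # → {'c': 38, 'a': 50}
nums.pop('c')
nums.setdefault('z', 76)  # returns 76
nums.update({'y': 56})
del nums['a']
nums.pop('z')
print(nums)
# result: {'y': 56}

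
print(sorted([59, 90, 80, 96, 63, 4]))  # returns [4, 59, 63, 80, 90, 96]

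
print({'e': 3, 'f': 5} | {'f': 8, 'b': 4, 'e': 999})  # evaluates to {'e': 999, 'f': 8, 'b': 4}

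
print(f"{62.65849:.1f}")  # 62.7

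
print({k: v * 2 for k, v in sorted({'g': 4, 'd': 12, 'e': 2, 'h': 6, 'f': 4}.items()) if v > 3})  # {'d': 24, 'f': 8, 'g': 8, 'h': 12}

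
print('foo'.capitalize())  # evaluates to Foo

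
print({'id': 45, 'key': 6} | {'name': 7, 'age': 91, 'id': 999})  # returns {'id': 999, 'key': 6, 'name': 7, 'age': 91}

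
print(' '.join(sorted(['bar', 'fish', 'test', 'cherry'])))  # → bar cherry fish test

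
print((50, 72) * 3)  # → (50, 72, 50, 72, 50, 72)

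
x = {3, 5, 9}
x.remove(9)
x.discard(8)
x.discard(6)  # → {3, 5}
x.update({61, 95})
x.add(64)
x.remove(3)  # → {5, 61, 64, 95}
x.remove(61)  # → {5, 64, 95}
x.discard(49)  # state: {5, 64, 95}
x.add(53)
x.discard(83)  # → {5, 53, 64, 95}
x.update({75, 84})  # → {5, 53, 64, 75, 84, 95}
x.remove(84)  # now {5, 53, 64, 75, 95}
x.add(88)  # {5, 53, 64, 75, 88, 95}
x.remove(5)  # {53, 64, 75, 88, 95}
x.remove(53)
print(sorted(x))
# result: [64, 75, 88, 95]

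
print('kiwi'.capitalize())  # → Kiwi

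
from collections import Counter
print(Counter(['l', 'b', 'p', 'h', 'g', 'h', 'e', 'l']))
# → Counter({'l': 2, 'h': 2, 'b': 1, 'p': 1, 'g': 1, 'e': 1})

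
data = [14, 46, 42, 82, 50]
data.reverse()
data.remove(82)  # [50, 42, 46, 14]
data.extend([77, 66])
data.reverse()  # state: [66, 77, 14, 46, 42, 50]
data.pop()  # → 50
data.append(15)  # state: [66, 77, 14, 46, 42, 15]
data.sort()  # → [14, 15, 42, 46, 66, 77]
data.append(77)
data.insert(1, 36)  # [14, 36, 15, 42, 46, 66, 77, 77]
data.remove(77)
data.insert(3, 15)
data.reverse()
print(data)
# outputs [77, 66, 46, 42, 15, 15, 36, 14]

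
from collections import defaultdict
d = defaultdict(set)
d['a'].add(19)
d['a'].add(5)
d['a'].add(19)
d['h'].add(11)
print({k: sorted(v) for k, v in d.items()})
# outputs {'a': [5, 19], 'h': [11]}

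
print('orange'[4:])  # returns ge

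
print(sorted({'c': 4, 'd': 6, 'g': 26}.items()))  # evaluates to [('c', 4), ('d', 6), ('g', 26)]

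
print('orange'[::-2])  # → enr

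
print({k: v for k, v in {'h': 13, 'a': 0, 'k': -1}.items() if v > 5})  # {'h': 13}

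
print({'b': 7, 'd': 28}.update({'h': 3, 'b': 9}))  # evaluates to None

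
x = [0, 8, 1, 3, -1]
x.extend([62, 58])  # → [0, 8, 1, 3, -1, 62, 58]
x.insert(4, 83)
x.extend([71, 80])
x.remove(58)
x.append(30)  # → [0, 8, 1, 3, 83, -1, 62, 71, 80, 30]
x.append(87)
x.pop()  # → 87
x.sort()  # [-1, 0, 1, 3, 8, 30, 62, 71, 80, 83]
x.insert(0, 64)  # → [64, -1, 0, 1, 3, 8, 30, 62, 71, 80, 83]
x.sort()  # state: [-1, 0, 1, 3, 8, 30, 62, 64, 71, 80, 83]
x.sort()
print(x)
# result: [-1, 0, 1, 3, 8, 30, 62, 64, 71, 80, 83]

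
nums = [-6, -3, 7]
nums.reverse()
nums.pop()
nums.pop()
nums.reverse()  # [7]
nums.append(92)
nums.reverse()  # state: [92, 7]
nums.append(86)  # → [92, 7, 86]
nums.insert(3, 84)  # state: [92, 7, 86, 84]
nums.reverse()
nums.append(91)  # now [84, 86, 7, 92, 91]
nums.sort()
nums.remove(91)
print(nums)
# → [7, 84, 86, 92]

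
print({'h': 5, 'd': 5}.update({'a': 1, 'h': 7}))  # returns None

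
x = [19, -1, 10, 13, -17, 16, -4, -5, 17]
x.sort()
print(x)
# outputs [-17, -5, -4, -1, 10, 13, 16, 17, 19]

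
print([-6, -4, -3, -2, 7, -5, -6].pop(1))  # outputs -4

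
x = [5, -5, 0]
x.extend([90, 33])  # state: [5, -5, 0, 90, 33]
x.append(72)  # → [5, -5, 0, 90, 33, 72]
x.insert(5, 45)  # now [5, -5, 0, 90, 33, 45, 72]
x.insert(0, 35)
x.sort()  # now [-5, 0, 5, 33, 35, 45, 72, 90]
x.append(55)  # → [-5, 0, 5, 33, 35, 45, 72, 90, 55]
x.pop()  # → 55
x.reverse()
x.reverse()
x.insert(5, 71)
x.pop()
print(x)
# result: [-5, 0, 5, 33, 35, 71, 45, 72]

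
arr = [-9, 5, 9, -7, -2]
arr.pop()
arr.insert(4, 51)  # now [-9, 5, 9, -7, 51]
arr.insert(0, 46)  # [46, -9, 5, 9, -7, 51]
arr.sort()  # [-9, -7, 5, 9, 46, 51]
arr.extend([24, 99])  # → [-9, -7, 5, 9, 46, 51, 24, 99]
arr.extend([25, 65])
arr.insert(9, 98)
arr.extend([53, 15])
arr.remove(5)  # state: [-9, -7, 9, 46, 51, 24, 99, 25, 98, 65, 53, 15]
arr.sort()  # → [-9, -7, 9, 15, 24, 25, 46, 51, 53, 65, 98, 99]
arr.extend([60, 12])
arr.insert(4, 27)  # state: [-9, -7, 9, 15, 27, 24, 25, 46, 51, 53, 65, 98, 99, 60, 12]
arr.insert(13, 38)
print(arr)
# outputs [-9, -7, 9, 15, 27, 24, 25, 46, 51, 53, 65, 98, 99, 38, 60, 12]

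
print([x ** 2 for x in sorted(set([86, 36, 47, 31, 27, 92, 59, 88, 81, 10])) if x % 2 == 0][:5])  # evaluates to [100, 1296, 7396, 7744, 8464]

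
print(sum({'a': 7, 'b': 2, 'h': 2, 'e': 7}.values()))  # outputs 18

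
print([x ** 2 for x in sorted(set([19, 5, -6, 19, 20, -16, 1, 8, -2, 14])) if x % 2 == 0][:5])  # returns [256, 36, 4, 64, 196]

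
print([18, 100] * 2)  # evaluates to [18, 100, 18, 100]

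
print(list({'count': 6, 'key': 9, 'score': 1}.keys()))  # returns ['count', 'key', 'score']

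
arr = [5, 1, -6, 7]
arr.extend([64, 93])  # [5, 1, -6, 7, 64, 93]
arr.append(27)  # [5, 1, -6, 7, 64, 93, 27]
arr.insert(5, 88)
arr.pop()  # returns 27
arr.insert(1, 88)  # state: [5, 88, 1, -6, 7, 64, 88, 93]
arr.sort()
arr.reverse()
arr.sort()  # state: [-6, 1, 5, 7, 64, 88, 88, 93]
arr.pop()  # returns 93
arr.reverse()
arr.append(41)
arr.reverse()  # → [41, -6, 1, 5, 7, 64, 88, 88]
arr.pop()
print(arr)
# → [41, -6, 1, 5, 7, 64, 88]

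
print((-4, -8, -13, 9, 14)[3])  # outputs 9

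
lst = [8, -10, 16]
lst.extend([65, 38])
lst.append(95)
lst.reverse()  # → [95, 38, 65, 16, -10, 8]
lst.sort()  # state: [-10, 8, 16, 38, 65, 95]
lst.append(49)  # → [-10, 8, 16, 38, 65, 95, 49]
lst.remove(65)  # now [-10, 8, 16, 38, 95, 49]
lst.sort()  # [-10, 8, 16, 38, 49, 95]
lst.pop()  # 95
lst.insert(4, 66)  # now [-10, 8, 16, 38, 66, 49]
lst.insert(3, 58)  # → [-10, 8, 16, 58, 38, 66, 49]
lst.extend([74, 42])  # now [-10, 8, 16, 58, 38, 66, 49, 74, 42]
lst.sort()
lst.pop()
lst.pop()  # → 66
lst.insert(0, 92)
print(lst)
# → [92, -10, 8, 16, 38, 42, 49, 58]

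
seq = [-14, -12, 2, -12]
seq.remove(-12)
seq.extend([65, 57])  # [-14, 2, -12, 65, 57]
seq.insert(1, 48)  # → [-14, 48, 2, -12, 65, 57]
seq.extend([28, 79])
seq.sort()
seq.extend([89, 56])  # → [-14, -12, 2, 28, 48, 57, 65, 79, 89, 56]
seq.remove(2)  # [-14, -12, 28, 48, 57, 65, 79, 89, 56]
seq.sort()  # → [-14, -12, 28, 48, 56, 57, 65, 79, 89]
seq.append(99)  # [-14, -12, 28, 48, 56, 57, 65, 79, 89, 99]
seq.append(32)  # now [-14, -12, 28, 48, 56, 57, 65, 79, 89, 99, 32]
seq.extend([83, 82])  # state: [-14, -12, 28, 48, 56, 57, 65, 79, 89, 99, 32, 83, 82]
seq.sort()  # [-14, -12, 28, 32, 48, 56, 57, 65, 79, 82, 83, 89, 99]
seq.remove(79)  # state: [-14, -12, 28, 32, 48, 56, 57, 65, 82, 83, 89, 99]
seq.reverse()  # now [99, 89, 83, 82, 65, 57, 56, 48, 32, 28, -12, -14]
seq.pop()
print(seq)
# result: [99, 89, 83, 82, 65, 57, 56, 48, 32, 28, -12]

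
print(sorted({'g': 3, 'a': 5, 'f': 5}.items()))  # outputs [('a', 5), ('f', 5), ('g', 3)]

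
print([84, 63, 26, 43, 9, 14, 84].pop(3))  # 43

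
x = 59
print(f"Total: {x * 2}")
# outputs Total: 118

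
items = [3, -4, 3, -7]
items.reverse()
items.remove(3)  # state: [-7, -4, 3]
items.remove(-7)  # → [-4, 3]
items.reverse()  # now [3, -4]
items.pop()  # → -4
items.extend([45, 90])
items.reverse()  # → [90, 45, 3]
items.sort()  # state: [3, 45, 90]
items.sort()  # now [3, 45, 90]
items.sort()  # [3, 45, 90]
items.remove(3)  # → [45, 90]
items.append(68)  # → [45, 90, 68]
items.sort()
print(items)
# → [45, 68, 90]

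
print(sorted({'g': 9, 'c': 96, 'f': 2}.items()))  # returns [('c', 96), ('f', 2), ('g', 9)]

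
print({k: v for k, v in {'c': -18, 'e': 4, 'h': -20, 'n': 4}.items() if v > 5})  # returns {}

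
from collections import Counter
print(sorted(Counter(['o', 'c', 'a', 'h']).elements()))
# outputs ['a', 'c', 'h', 'o']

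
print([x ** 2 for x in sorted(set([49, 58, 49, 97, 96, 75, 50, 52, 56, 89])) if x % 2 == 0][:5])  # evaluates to [2500, 2704, 3136, 3364, 9216]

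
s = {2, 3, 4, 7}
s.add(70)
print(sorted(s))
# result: [2, 3, 4, 7, 70]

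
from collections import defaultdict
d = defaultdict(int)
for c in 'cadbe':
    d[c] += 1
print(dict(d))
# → {'c': 1, 'a': 1, 'd': 1, 'b': 1, 'e': 1}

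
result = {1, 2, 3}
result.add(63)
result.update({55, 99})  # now {1, 2, 3, 55, 63, 99}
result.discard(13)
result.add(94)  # {1, 2, 3, 55, 63, 94, 99}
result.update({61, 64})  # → {1, 2, 3, 55, 61, 63, 64, 94, 99}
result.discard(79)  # {1, 2, 3, 55, 61, 63, 64, 94, 99}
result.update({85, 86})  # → {1, 2, 3, 55, 61, 63, 64, 85, 86, 94, 99}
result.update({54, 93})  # {1, 2, 3, 54, 55, 61, 63, 64, 85, 86, 93, 94, 99}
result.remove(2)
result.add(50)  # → {1, 3, 50, 54, 55, 61, 63, 64, 85, 86, 93, 94, 99}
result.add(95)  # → {1, 3, 50, 54, 55, 61, 63, 64, 85, 86, 93, 94, 95, 99}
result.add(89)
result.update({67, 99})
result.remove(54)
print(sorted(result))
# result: [1, 3, 50, 55, 61, 63, 64, 67, 85, 86, 89, 93, 94, 95, 99]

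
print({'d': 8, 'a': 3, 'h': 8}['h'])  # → 8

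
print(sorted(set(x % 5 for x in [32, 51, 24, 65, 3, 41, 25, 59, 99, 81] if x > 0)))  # [0, 1, 2, 3, 4]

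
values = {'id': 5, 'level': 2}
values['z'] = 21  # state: {'id': 5, 'level': 2, 'z': 21}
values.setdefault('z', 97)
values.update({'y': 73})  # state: {'id': 5, 'level': 2, 'z': 21, 'y': 73}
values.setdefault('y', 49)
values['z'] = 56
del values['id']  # {'level': 2, 'z': 56, 'y': 73}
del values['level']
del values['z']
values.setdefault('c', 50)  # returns 50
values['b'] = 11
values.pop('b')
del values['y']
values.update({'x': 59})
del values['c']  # {'x': 59}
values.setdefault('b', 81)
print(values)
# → {'x': 59, 'b': 81}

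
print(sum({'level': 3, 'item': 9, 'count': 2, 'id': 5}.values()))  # 19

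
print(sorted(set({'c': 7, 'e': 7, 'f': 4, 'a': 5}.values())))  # [4, 5, 7]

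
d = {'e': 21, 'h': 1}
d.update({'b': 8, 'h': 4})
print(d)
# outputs {'e': 21, 'h': 4, 'b': 8}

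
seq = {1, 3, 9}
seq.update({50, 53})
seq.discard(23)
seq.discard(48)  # {1, 3, 9, 50, 53}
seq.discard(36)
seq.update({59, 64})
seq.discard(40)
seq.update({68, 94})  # {1, 3, 9, 50, 53, 59, 64, 68, 94}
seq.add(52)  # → {1, 3, 9, 50, 52, 53, 59, 64, 68, 94}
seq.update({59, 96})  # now {1, 3, 9, 50, 52, 53, 59, 64, 68, 94, 96}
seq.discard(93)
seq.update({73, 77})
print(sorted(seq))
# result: [1, 3, 9, 50, 52, 53, 59, 64, 68, 73, 77, 94, 96]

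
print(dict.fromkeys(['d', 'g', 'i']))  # {'d': None, 'g': None, 'i': None}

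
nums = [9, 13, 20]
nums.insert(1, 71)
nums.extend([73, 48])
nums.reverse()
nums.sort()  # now [9, 13, 20, 48, 71, 73]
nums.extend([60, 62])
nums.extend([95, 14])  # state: [9, 13, 20, 48, 71, 73, 60, 62, 95, 14]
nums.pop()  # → 14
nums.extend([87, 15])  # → [9, 13, 20, 48, 71, 73, 60, 62, 95, 87, 15]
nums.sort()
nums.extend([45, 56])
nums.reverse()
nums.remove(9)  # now [56, 45, 95, 87, 73, 71, 62, 60, 48, 20, 15, 13]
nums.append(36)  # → [56, 45, 95, 87, 73, 71, 62, 60, 48, 20, 15, 13, 36]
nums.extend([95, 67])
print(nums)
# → [56, 45, 95, 87, 73, 71, 62, 60, 48, 20, 15, 13, 36, 95, 67]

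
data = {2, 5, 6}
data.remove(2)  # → {5, 6}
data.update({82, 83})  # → {5, 6, 82, 83}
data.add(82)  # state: {5, 6, 82, 83}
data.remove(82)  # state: {5, 6, 83}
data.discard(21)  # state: {5, 6, 83}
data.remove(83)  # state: {5, 6}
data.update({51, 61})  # {5, 6, 51, 61}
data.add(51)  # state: {5, 6, 51, 61}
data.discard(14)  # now {5, 6, 51, 61}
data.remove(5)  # {6, 51, 61}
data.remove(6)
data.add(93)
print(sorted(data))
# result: [51, 61, 93]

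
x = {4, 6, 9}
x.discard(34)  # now {4, 6, 9}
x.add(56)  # {4, 6, 9, 56}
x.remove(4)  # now {6, 9, 56}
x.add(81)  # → {6, 9, 56, 81}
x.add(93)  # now {6, 9, 56, 81, 93}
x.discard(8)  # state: {6, 9, 56, 81, 93}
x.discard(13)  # {6, 9, 56, 81, 93}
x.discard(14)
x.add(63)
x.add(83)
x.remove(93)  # {6, 9, 56, 63, 81, 83}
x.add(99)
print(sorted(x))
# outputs [6, 9, 56, 63, 81, 83, 99]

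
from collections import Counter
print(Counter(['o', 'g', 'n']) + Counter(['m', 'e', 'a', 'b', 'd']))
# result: Counter({'o': 1, 'g': 1, 'n': 1, 'm': 1, 'e': 1, 'a': 1, 'b': 1, 'd': 1})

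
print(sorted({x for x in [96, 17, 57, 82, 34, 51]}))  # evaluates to [17, 34, 51, 57, 82, 96]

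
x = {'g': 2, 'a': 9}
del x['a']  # {'g': 2}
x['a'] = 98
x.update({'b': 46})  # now {'g': 2, 'a': 98, 'b': 46}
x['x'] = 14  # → {'g': 2, 'a': 98, 'b': 46, 'x': 14}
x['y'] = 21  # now {'g': 2, 'a': 98, 'b': 46, 'x': 14, 'y': 21}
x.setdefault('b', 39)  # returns 46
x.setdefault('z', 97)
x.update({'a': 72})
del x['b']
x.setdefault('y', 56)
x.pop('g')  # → 2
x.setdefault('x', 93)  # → 14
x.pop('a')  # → 72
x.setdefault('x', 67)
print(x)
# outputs {'x': 14, 'y': 21, 'z': 97}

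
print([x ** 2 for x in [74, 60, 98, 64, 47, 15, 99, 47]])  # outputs [5476, 3600, 9604, 4096, 2209, 225, 9801, 2209]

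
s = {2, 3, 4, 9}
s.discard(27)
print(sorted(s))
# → [2, 3, 4, 9]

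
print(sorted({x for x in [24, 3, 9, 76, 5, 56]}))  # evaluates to [3, 5, 9, 24, 56, 76]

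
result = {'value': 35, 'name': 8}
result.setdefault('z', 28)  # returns 28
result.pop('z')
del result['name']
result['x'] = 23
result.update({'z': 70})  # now {'value': 35, 'x': 23, 'z': 70}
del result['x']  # {'value': 35, 'z': 70}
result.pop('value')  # 35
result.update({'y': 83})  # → {'z': 70, 'y': 83}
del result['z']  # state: {'y': 83}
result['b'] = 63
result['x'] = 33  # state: {'y': 83, 'b': 63, 'x': 33}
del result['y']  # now {'b': 63, 'x': 33}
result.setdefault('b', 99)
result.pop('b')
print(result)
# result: {'x': 33}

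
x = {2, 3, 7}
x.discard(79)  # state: {2, 3, 7}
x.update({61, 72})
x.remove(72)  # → {2, 3, 7, 61}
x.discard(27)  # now {2, 3, 7, 61}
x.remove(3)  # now {2, 7, 61}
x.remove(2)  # {7, 61}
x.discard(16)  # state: {7, 61}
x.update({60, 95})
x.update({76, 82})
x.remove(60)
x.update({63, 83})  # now {7, 61, 63, 76, 82, 83, 95}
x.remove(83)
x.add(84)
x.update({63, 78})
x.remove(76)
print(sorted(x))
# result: [7, 61, 63, 78, 82, 84, 95]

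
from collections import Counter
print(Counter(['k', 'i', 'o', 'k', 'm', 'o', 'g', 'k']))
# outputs Counter({'k': 3, 'o': 2, 'i': 1, 'm': 1, 'g': 1})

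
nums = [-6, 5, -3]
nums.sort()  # [-6, -3, 5]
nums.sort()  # [-6, -3, 5]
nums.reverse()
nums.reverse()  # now [-6, -3, 5]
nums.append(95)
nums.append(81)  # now [-6, -3, 5, 95, 81]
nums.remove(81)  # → [-6, -3, 5, 95]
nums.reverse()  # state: [95, 5, -3, -6]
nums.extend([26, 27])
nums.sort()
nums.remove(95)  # [-6, -3, 5, 26, 27]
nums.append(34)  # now [-6, -3, 5, 26, 27, 34]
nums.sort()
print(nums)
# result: [-6, -3, 5, 26, 27, 34]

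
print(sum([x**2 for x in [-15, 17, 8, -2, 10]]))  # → 682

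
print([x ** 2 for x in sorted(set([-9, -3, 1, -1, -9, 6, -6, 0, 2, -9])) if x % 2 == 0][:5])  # [36, 0, 4, 36]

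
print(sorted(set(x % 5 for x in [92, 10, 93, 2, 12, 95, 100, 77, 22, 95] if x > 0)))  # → [0, 2, 3]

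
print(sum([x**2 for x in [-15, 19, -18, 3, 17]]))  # 1208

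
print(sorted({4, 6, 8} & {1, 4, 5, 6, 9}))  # [4, 6]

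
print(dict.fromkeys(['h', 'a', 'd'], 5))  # {'h': 5, 'a': 5, 'd': 5}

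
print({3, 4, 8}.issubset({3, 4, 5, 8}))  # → True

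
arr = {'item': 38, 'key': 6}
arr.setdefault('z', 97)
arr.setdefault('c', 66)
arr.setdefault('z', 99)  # 97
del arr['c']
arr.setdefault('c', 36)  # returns 36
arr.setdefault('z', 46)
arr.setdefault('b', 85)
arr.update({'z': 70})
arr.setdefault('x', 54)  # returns 54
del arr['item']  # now {'key': 6, 'z': 70, 'c': 36, 'b': 85, 'x': 54}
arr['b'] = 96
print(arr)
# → {'key': 6, 'z': 70, 'c': 36, 'b': 96, 'x': 54}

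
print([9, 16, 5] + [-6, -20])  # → [9, 16, 5, -6, -20]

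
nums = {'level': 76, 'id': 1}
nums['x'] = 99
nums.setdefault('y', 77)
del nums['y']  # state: {'level': 76, 'id': 1, 'x': 99}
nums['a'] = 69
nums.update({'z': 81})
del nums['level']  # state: {'id': 1, 'x': 99, 'a': 69, 'z': 81}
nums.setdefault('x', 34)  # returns 99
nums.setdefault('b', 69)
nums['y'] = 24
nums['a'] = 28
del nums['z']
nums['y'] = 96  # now {'id': 1, 'x': 99, 'a': 28, 'b': 69, 'y': 96}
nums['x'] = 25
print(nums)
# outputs {'id': 1, 'x': 25, 'a': 28, 'b': 69, 'y': 96}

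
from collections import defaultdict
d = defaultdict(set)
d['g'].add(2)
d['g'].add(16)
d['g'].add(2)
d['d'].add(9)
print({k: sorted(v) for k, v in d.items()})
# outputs {'g': [2, 16], 'd': [9]}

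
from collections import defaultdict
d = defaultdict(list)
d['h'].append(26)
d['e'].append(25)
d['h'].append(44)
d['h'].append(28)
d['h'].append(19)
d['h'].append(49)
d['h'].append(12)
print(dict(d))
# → {'h': [26, 44, 28, 19, 49, 12], 'e': [25]}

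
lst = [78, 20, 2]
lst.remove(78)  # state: [20, 2]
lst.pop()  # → 2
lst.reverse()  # [20]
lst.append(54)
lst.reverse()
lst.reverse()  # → [20, 54]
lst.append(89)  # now [20, 54, 89]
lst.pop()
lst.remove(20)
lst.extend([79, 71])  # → [54, 79, 71]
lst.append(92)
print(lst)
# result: [54, 79, 71, 92]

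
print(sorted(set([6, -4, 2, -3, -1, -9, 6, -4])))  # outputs [-9, -4, -3, -1, 2, 6]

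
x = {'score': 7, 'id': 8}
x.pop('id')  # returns 8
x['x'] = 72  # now {'score': 7, 'x': 72}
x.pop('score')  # 7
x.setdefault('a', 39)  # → 39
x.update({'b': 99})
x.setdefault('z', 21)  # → 21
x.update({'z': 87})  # {'x': 72, 'a': 39, 'b': 99, 'z': 87}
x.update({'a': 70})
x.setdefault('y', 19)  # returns 19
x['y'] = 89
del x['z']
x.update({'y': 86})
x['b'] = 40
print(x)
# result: {'x': 72, 'a': 70, 'b': 40, 'y': 86}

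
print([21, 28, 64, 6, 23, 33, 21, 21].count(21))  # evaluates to 3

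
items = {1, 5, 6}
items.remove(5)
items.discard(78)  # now {1, 6}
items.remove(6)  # {1}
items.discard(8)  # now {1}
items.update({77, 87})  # {1, 77, 87}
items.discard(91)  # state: {1, 77, 87}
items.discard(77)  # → {1, 87}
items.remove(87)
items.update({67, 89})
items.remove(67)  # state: {1, 89}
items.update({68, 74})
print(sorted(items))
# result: [1, 68, 74, 89]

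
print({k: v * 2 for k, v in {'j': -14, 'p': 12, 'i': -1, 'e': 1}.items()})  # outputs {'j': -28, 'p': 24, 'i': -2, 'e': 2}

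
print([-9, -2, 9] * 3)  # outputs [-9, -2, 9, -9, -2, 9, -9, -2, 9]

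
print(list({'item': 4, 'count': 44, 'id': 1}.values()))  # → [4, 44, 1]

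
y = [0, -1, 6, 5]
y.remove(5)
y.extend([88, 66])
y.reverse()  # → [66, 88, 6, -1, 0]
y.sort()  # [-1, 0, 6, 66, 88]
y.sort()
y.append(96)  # [-1, 0, 6, 66, 88, 96]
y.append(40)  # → [-1, 0, 6, 66, 88, 96, 40]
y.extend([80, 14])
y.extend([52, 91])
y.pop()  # 91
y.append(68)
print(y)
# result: [-1, 0, 6, 66, 88, 96, 40, 80, 14, 52, 68]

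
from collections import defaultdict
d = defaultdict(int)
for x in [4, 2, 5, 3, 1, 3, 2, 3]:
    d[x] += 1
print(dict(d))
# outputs {4: 1, 2: 2, 5: 1, 3: 3, 1: 1}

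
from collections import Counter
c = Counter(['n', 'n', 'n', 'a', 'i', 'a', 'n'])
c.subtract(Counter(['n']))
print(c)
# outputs Counter({'n': 3, 'a': 2, 'i': 1})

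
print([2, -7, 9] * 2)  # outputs [2, -7, 9, 2, -7, 9]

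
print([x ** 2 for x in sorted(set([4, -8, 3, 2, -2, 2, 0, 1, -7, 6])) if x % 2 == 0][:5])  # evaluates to [64, 4, 0, 4, 16]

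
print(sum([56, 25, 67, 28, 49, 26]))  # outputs 251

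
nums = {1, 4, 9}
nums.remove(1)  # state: {4, 9}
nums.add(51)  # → {4, 9, 51}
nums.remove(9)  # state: {4, 51}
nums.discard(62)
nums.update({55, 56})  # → {4, 51, 55, 56}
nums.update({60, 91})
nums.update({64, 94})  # {4, 51, 55, 56, 60, 64, 91, 94}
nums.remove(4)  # {51, 55, 56, 60, 64, 91, 94}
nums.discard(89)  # {51, 55, 56, 60, 64, 91, 94}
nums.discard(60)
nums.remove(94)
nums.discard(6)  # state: {51, 55, 56, 64, 91}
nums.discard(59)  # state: {51, 55, 56, 64, 91}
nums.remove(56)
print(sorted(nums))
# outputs [51, 55, 64, 91]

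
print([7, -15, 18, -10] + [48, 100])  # [7, -15, 18, -10, 48, 100]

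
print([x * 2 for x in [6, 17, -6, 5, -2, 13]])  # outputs [12, 34, -12, 10, -4, 26]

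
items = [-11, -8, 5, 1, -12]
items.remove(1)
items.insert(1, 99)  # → [-11, 99, -8, 5, -12]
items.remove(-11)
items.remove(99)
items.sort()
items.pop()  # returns 5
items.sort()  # [-12, -8]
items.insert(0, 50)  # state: [50, -12, -8]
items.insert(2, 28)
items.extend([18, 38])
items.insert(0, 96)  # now [96, 50, -12, 28, -8, 18, 38]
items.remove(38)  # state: [96, 50, -12, 28, -8, 18]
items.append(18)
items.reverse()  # [18, 18, -8, 28, -12, 50, 96]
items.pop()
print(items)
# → [18, 18, -8, 28, -12, 50]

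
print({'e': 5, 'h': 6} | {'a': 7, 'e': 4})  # {'e': 4, 'h': 6, 'a': 7}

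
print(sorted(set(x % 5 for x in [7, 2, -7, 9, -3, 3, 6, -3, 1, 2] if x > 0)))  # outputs [1, 2, 3, 4]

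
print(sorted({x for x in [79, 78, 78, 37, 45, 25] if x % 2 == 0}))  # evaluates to [78]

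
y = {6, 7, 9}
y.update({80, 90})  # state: {6, 7, 9, 80, 90}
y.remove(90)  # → {6, 7, 9, 80}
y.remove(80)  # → {6, 7, 9}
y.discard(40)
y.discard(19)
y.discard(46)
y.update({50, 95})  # {6, 7, 9, 50, 95}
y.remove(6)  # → {7, 9, 50, 95}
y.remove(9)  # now {7, 50, 95}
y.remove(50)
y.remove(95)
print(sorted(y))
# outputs [7]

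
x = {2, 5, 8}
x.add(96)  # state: {2, 5, 8, 96}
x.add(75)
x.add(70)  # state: {2, 5, 8, 70, 75, 96}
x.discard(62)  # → {2, 5, 8, 70, 75, 96}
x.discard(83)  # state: {2, 5, 8, 70, 75, 96}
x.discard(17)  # {2, 5, 8, 70, 75, 96}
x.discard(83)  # {2, 5, 8, 70, 75, 96}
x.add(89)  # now {2, 5, 8, 70, 75, 89, 96}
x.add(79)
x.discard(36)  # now {2, 5, 8, 70, 75, 79, 89, 96}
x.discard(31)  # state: {2, 5, 8, 70, 75, 79, 89, 96}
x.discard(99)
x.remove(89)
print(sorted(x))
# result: [2, 5, 8, 70, 75, 79, 96]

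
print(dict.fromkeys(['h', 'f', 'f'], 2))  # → {'h': 2, 'f': 2}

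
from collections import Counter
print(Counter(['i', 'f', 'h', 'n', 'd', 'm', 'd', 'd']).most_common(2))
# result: [('d', 3), ('i', 1)]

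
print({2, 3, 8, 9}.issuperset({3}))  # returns True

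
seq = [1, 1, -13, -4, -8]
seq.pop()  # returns -8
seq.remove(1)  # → [1, -13, -4]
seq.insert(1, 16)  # [1, 16, -13, -4]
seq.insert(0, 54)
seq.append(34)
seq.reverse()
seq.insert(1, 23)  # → [34, 23, -4, -13, 16, 1, 54]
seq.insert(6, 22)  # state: [34, 23, -4, -13, 16, 1, 22, 54]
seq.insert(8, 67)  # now [34, 23, -4, -13, 16, 1, 22, 54, 67]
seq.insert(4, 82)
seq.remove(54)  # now [34, 23, -4, -13, 82, 16, 1, 22, 67]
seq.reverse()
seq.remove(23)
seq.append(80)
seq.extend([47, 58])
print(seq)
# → [67, 22, 1, 16, 82, -13, -4, 34, 80, 47, 58]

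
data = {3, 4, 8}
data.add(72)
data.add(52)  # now {3, 4, 8, 52, 72}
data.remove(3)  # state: {4, 8, 52, 72}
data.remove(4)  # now {8, 52, 72}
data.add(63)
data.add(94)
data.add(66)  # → {8, 52, 63, 66, 72, 94}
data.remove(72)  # {8, 52, 63, 66, 94}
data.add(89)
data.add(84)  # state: {8, 52, 63, 66, 84, 89, 94}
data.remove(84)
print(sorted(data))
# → [8, 52, 63, 66, 89, 94]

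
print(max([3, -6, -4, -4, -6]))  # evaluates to 3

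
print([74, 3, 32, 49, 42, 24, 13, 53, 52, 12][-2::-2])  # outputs [52, 13, 42, 32, 74]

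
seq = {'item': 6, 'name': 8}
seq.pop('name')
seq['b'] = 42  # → {'item': 6, 'b': 42}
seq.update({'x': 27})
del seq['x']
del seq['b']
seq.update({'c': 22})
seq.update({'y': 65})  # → {'item': 6, 'c': 22, 'y': 65}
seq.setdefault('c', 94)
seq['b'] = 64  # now {'item': 6, 'c': 22, 'y': 65, 'b': 64}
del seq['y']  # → {'item': 6, 'c': 22, 'b': 64}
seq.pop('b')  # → 64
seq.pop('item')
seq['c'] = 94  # {'c': 94}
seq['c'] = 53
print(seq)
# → {'c': 53}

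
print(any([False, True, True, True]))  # True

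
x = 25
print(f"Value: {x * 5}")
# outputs Value: 125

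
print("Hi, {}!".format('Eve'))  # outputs Hi, Eve!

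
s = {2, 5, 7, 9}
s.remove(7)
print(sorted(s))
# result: [2, 5, 9]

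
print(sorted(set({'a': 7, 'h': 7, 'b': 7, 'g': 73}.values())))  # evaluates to [7, 73]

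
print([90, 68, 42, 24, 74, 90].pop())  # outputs 90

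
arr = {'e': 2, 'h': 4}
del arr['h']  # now {'e': 2}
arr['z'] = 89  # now {'e': 2, 'z': 89}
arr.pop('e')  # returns 2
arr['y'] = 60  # {'z': 89, 'y': 60}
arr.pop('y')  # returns 60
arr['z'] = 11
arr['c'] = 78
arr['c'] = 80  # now {'z': 11, 'c': 80}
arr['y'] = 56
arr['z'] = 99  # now {'z': 99, 'c': 80, 'y': 56}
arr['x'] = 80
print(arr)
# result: {'z': 99, 'c': 80, 'y': 56, 'x': 80}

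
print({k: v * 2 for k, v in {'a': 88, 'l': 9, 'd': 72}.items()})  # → {'a': 176, 'l': 18, 'd': 144}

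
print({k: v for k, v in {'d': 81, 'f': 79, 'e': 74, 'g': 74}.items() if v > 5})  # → {'d': 81, 'f': 79, 'e': 74, 'g': 74}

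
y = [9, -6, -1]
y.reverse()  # [-1, -6, 9]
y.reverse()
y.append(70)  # [9, -6, -1, 70]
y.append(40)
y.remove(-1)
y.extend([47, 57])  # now [9, -6, 70, 40, 47, 57]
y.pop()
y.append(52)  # [9, -6, 70, 40, 47, 52]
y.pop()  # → 52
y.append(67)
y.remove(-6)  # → [9, 70, 40, 47, 67]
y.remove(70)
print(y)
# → [9, 40, 47, 67]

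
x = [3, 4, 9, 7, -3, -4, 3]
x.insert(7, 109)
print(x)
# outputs [3, 4, 9, 7, -3, -4, 3, 109]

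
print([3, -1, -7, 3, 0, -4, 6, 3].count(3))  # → 3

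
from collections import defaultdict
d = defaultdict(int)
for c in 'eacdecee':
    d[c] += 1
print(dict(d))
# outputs {'e': 4, 'a': 1, 'c': 2, 'd': 1}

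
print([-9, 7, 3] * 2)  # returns [-9, 7, 3, -9, 7, 3]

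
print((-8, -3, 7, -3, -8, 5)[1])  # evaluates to -3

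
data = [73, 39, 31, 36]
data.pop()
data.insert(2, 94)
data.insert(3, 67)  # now [73, 39, 94, 67, 31]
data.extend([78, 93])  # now [73, 39, 94, 67, 31, 78, 93]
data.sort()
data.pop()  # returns 94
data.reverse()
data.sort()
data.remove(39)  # [31, 67, 73, 78, 93]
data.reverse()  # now [93, 78, 73, 67, 31]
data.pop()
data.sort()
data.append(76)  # [67, 73, 78, 93, 76]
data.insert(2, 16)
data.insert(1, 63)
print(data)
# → [67, 63, 73, 16, 78, 93, 76]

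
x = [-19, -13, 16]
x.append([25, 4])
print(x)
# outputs [-19, -13, 16, [25, 4]]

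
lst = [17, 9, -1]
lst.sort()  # [-1, 9, 17]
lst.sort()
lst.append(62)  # [-1, 9, 17, 62]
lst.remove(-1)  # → [9, 17, 62]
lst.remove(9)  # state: [17, 62]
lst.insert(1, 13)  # [17, 13, 62]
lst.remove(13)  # [17, 62]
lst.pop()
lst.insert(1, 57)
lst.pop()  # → 57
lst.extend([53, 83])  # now [17, 53, 83]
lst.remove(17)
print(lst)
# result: [53, 83]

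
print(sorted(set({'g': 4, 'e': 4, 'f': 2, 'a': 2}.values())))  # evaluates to [2, 4]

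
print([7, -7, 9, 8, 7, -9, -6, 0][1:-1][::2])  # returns [-7, 8, -9]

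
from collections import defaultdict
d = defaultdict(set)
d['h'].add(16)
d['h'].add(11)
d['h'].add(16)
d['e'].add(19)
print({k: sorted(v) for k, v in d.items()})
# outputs {'h': [11, 16], 'e': [19]}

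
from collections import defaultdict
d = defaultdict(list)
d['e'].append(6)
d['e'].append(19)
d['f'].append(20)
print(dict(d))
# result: {'e': [6, 19], 'f': [20]}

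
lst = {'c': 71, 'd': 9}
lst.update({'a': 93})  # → {'c': 71, 'd': 9, 'a': 93}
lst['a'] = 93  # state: {'c': 71, 'd': 9, 'a': 93}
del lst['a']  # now {'c': 71, 'd': 9}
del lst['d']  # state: {'c': 71}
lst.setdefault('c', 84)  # 71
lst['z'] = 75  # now {'c': 71, 'z': 75}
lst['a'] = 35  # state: {'c': 71, 'z': 75, 'a': 35}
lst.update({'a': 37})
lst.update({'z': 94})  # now {'c': 71, 'z': 94, 'a': 37}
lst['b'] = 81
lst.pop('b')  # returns 81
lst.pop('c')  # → 71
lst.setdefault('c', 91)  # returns 91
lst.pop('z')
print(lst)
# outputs {'a': 37, 'c': 91}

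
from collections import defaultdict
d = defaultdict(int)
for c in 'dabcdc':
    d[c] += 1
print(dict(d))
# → {'d': 2, 'a': 1, 'b': 1, 'c': 2}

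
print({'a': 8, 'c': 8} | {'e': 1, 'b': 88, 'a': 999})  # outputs {'a': 999, 'c': 8, 'e': 1, 'b': 88}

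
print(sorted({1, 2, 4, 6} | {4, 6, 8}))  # [1, 2, 4, 6, 8]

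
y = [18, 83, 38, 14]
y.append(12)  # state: [18, 83, 38, 14, 12]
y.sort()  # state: [12, 14, 18, 38, 83]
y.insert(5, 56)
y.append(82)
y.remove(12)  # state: [14, 18, 38, 83, 56, 82]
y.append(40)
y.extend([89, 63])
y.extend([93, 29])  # [14, 18, 38, 83, 56, 82, 40, 89, 63, 93, 29]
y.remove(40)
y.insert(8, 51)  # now [14, 18, 38, 83, 56, 82, 89, 63, 51, 93, 29]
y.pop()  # 29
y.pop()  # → 93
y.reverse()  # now [51, 63, 89, 82, 56, 83, 38, 18, 14]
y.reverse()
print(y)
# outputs [14, 18, 38, 83, 56, 82, 89, 63, 51]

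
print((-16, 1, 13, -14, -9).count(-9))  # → 1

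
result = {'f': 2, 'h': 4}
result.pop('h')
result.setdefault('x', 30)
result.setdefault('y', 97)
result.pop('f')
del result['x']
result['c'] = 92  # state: {'y': 97, 'c': 92}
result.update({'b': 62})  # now {'y': 97, 'c': 92, 'b': 62}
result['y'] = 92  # {'y': 92, 'c': 92, 'b': 62}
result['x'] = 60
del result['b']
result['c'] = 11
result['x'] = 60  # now {'y': 92, 'c': 11, 'x': 60}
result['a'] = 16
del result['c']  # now {'y': 92, 'x': 60, 'a': 16}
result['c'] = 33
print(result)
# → {'y': 92, 'x': 60, 'a': 16, 'c': 33}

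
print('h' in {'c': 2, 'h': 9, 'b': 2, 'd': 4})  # True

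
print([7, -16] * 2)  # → [7, -16, 7, -16]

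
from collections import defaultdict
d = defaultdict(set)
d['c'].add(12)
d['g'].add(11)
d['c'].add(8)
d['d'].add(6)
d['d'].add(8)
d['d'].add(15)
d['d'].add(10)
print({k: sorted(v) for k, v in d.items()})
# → {'c': [8, 12], 'g': [11], 'd': [6, 8, 10, 15]}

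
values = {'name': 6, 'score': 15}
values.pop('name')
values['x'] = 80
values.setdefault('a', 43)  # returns 43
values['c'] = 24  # {'score': 15, 'x': 80, 'a': 43, 'c': 24}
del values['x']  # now {'score': 15, 'a': 43, 'c': 24}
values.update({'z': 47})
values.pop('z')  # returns 47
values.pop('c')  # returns 24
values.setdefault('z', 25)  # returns 25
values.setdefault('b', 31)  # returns 31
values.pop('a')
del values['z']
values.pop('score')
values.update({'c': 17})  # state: {'b': 31, 'c': 17}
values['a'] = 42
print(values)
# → {'b': 31, 'c': 17, 'a': 42}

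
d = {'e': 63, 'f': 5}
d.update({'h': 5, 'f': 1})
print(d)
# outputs {'e': 63, 'f': 1, 'h': 5}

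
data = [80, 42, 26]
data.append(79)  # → [80, 42, 26, 79]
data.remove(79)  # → [80, 42, 26]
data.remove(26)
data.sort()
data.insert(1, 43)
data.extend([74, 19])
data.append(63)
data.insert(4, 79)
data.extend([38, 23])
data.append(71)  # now [42, 43, 80, 74, 79, 19, 63, 38, 23, 71]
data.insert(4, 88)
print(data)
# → [42, 43, 80, 74, 88, 79, 19, 63, 38, 23, 71]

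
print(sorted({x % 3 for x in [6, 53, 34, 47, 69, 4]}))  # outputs [0, 1, 2]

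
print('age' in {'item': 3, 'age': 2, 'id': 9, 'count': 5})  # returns True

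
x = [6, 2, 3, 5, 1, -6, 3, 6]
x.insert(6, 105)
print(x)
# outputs [6, 2, 3, 5, 1, -6, 105, 3, 6]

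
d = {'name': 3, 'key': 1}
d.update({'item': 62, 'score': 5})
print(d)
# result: {'name': 3, 'key': 1, 'item': 62, 'score': 5}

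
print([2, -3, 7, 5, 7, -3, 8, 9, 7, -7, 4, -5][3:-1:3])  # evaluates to [5, 8, -7]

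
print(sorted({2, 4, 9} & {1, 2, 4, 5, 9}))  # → [2, 4, 9]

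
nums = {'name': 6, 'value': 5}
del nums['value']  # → {'name': 6}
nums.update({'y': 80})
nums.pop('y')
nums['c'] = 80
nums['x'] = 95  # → {'name': 6, 'c': 80, 'x': 95}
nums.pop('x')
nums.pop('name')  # 6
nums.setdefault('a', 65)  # 65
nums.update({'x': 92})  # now {'c': 80, 'a': 65, 'x': 92}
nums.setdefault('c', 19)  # 80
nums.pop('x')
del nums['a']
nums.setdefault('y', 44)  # 44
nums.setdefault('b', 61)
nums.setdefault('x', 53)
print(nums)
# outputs {'c': 80, 'y': 44, 'b': 61, 'x': 53}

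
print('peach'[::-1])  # hcaep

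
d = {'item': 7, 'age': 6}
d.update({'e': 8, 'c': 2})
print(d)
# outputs {'item': 7, 'age': 6, 'e': 8, 'c': 2}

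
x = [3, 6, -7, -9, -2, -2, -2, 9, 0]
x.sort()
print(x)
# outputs [-9, -7, -2, -2, -2, 0, 3, 6, 9]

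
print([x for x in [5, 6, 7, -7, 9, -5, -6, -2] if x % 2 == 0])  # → [6, -6, -2]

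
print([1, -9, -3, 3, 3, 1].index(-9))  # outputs 1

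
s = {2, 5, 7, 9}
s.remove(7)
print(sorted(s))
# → [2, 5, 9]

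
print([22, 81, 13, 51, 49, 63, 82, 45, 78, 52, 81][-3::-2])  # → [78, 82, 49, 13, 22]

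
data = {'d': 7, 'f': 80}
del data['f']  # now {'d': 7}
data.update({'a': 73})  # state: {'d': 7, 'a': 73}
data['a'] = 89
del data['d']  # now {'a': 89}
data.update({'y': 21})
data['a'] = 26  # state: {'a': 26, 'y': 21}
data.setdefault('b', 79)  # 79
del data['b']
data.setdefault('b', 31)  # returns 31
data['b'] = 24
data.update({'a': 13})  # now {'a': 13, 'y': 21, 'b': 24}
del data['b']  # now {'a': 13, 'y': 21}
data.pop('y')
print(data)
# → {'a': 13}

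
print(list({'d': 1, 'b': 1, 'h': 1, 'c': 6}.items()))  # [('d', 1), ('b', 1), ('h', 1), ('c', 6)]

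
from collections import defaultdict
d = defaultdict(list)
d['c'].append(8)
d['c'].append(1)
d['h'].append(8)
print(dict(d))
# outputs {'c': [8, 1], 'h': [8]}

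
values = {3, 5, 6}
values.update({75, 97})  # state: {3, 5, 6, 75, 97}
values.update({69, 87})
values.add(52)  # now {3, 5, 6, 52, 69, 75, 87, 97}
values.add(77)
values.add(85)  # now {3, 5, 6, 52, 69, 75, 77, 85, 87, 97}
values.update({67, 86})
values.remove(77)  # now {3, 5, 6, 52, 67, 69, 75, 85, 86, 87, 97}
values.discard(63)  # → {3, 5, 6, 52, 67, 69, 75, 85, 86, 87, 97}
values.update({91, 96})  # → {3, 5, 6, 52, 67, 69, 75, 85, 86, 87, 91, 96, 97}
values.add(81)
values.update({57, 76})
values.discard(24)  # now {3, 5, 6, 52, 57, 67, 69, 75, 76, 81, 85, 86, 87, 91, 96, 97}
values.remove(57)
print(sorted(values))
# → [3, 5, 6, 52, 67, 69, 75, 76, 81, 85, 86, 87, 91, 96, 97]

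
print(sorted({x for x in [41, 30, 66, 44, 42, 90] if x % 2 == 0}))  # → [30, 42, 44, 66, 90]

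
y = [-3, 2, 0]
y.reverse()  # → [0, 2, -3]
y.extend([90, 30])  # [0, 2, -3, 90, 30]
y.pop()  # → 30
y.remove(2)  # [0, -3, 90]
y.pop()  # 90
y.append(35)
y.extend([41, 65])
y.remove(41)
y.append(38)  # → [0, -3, 35, 65, 38]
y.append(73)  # [0, -3, 35, 65, 38, 73]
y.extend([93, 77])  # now [0, -3, 35, 65, 38, 73, 93, 77]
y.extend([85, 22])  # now [0, -3, 35, 65, 38, 73, 93, 77, 85, 22]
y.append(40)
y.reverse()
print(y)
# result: [40, 22, 85, 77, 93, 73, 38, 65, 35, -3, 0]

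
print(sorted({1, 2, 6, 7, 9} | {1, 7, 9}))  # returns [1, 2, 6, 7, 9]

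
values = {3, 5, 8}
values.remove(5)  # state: {3, 8}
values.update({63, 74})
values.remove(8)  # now {3, 63, 74}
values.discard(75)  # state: {3, 63, 74}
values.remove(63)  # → {3, 74}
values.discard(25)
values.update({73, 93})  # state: {3, 73, 74, 93}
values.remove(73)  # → {3, 74, 93}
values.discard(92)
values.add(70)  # {3, 70, 74, 93}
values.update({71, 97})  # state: {3, 70, 71, 74, 93, 97}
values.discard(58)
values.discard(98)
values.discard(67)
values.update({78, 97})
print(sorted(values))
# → [3, 70, 71, 74, 78, 93, 97]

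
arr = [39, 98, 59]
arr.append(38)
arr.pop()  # 38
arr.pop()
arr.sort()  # [39, 98]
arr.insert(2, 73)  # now [39, 98, 73]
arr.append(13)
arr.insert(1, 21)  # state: [39, 21, 98, 73, 13]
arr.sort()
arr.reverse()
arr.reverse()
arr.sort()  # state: [13, 21, 39, 73, 98]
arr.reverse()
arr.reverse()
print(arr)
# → [13, 21, 39, 73, 98]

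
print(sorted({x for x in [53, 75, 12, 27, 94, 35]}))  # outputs [12, 27, 35, 53, 75, 94]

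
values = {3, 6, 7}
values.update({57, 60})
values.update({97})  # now {3, 6, 7, 57, 60, 97}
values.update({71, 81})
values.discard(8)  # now {3, 6, 7, 57, 60, 71, 81, 97}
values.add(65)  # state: {3, 6, 7, 57, 60, 65, 71, 81, 97}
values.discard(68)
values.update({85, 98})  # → {3, 6, 7, 57, 60, 65, 71, 81, 85, 97, 98}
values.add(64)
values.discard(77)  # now {3, 6, 7, 57, 60, 64, 65, 71, 81, 85, 97, 98}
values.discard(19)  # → {3, 6, 7, 57, 60, 64, 65, 71, 81, 85, 97, 98}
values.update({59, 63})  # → {3, 6, 7, 57, 59, 60, 63, 64, 65, 71, 81, 85, 97, 98}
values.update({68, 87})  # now {3, 6, 7, 57, 59, 60, 63, 64, 65, 68, 71, 81, 85, 87, 97, 98}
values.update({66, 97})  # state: {3, 6, 7, 57, 59, 60, 63, 64, 65, 66, 68, 71, 81, 85, 87, 97, 98}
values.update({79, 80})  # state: {3, 6, 7, 57, 59, 60, 63, 64, 65, 66, 68, 71, 79, 80, 81, 85, 87, 97, 98}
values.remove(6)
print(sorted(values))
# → [3, 7, 57, 59, 60, 63, 64, 65, 66, 68, 71, 79, 80, 81, 85, 87, 97, 98]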